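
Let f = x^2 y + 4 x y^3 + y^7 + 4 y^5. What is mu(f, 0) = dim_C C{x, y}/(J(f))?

8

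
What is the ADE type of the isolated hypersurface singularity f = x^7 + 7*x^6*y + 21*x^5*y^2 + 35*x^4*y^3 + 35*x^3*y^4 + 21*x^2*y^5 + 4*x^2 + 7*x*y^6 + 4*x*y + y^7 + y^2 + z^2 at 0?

A6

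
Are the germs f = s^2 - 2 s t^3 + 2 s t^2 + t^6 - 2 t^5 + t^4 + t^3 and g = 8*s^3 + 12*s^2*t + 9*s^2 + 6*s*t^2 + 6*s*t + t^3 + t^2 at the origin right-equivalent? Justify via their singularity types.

Yes.

The Hessian of f at 0 has rank 1. Corank 1: A-series; mu = 2 gives A_2. The Hessian of g at 0 has rank 1. Corank 1: A-series; mu = 2 gives A_2. Both have type A_2, hence right-equivalent.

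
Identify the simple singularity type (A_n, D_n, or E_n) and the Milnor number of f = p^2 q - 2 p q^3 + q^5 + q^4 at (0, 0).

Type D5, Milnor number mu = 5.

The Hessian of f at 0 has rank 0. Corank 2; j^3 = p^2*q has shape L^2 M (L != M), so D-series; mu = 5 gives D_5.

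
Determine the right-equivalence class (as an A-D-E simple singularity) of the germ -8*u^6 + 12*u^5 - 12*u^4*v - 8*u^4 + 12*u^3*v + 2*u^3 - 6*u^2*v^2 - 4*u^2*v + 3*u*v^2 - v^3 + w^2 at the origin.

D_{4}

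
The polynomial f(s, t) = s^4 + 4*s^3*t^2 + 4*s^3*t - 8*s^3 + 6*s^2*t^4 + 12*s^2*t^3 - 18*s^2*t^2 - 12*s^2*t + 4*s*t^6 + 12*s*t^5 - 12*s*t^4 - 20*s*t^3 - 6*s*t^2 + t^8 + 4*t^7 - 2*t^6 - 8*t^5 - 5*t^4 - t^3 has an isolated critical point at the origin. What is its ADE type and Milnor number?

The Hessian of f at 0 is [[0, 0], [0, 0]] with rank 0, so corank 2. A Groebner basis of the Jacobian ideal J(f) in C{s,t} is {s^3 + 3*s^2/4 + 3*s*t/4 + 3*t^2/16, s^2*t - 5*s^2/4 - 5*s*t/4 - 5*t^2/16, 2*s^2 + s*t^2 + 2*s*t + t^2/2, -3*s^2 - 3*s*t + t^3 - 3*t^2/4}; counting standard monomials gives mu = 6. Corank 2; j^3 = -(2*s + t)^3 is a perfect cube, so E-series; the 4-jet and mu = 6 give E_6.

Type E_6, Milnor number mu = 6.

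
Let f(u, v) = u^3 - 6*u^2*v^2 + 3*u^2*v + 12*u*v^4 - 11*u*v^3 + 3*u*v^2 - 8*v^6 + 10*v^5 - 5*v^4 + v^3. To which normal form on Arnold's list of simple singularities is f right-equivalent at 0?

The Hessian of f at 0 is [[0, 0], [0, 0]] with rank 0, so corank 2. A Groebner basis of the Jacobian ideal J(f) in C{u,v} is {-u^2/4 - u*v/2 + v^4 - v^3/12 - v^2/4, u^3 - 7*u^2/4 - 7*u*v/2 + 5*v^3/12 - 7*v^2/4, u^2*v + 13*u^2/12 + 13*u*v/6 - 23*v^3/36 + 13*v^2/12, -u^2/2 + u*v^2 - u*v + 5*v^3/6 - v^2/2}; counting standard monomials gives mu = 7. Corank 2; j^3 = (u + v)^3 is a perfect cube, so E-series; the 4-jet and mu = 7 give E_7.

E_{7}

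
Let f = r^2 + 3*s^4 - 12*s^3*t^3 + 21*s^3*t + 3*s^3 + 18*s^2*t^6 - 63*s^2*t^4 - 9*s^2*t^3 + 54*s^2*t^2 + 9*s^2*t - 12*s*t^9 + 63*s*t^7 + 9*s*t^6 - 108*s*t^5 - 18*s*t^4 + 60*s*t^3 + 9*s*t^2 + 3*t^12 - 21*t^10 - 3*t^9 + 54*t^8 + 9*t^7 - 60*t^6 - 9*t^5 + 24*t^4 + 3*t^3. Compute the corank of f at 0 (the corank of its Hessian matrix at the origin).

2

Hessian at 0 has rank 1.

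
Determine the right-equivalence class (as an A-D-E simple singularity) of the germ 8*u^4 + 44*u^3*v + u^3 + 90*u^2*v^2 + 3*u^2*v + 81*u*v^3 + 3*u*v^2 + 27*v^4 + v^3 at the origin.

E_{7}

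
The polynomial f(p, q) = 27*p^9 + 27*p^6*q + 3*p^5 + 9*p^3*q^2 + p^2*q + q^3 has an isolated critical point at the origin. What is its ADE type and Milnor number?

The Hessian of f at 0 has rank 0. Corank 2; j^3 = q*(p^2 + q^2) splits into three distinct lines over C (the quadratic factor has nonzero discriminant), so D_4.

Type D4, Milnor number mu = 4.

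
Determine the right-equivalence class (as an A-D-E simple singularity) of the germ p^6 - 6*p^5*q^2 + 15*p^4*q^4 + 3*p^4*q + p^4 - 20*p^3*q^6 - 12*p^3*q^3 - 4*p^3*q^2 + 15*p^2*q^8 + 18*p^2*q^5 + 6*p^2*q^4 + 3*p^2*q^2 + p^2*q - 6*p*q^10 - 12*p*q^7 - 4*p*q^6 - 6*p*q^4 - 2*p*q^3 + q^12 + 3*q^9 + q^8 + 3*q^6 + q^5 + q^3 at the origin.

D_{4}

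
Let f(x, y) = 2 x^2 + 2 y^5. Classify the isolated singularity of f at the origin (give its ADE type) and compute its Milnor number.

Type A_{4}, Milnor number mu = 4.

The Hessian of f at 0 has rank 1. Corank 1: A-series; mu = 4 gives A_4.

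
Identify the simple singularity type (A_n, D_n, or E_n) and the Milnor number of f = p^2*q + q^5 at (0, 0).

Type D_{6}, Milnor number mu = 6.

The Hessian of f at 0 has rank 0. Corank 2; j^3 = p^2*q has shape L^2 M (L != M), so D-series; mu = 6 gives D_6.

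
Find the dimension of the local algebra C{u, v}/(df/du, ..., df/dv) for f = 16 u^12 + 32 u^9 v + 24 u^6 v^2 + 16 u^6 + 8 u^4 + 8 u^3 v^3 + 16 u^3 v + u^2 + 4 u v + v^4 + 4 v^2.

3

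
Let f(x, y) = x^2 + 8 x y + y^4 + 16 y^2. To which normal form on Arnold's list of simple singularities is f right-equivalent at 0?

The Hessian of f at 0 is [[2, 8], [8, 32]] with rank 1, so corank 1. A Groebner basis of the Jacobian ideal J(f) in C{x,y} is {y^3, x + 4*y}; counting standard monomials gives mu = 3. Corank 1: A-series; mu = 3 gives A_3.

A_3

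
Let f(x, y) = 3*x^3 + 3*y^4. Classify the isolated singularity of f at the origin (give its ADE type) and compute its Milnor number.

Type E_{6}, Milnor number mu = 6.

The Hessian of f at 0 has rank 0. Corank 2; j^3 = 3*x^3 is a perfect cube, so E-series; the 4-jet and mu = 6 give E_6.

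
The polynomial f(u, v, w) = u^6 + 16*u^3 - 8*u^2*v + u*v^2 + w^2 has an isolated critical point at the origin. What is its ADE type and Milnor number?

The Hessian of f at 0 has rank 1. Corank 2; j^3 = u*(4*u - v)^2 has shape L^2 M (L != M), so D-series; mu = 7 gives D_7.

Type D_{7}, Milnor number mu = 7.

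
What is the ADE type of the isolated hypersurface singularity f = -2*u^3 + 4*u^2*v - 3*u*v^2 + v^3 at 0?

D_{4}

The Hessian of f at 0 is [[0, 0], [0, 0]] with rank 0, so corank 2. A Groebner basis of the Jacobian ideal J(f) in C{u,v} is {v^3, u^2 - 3*v^2/2, u*v - 3*v^2/2}; counting standard monomials gives mu = 4. Corank 2; j^3 = -(u - v)*(2*u^2 - 2*u*v + v^2) splits into three distinct lines over C (the quadratic factor has nonzero discriminant), so D_4.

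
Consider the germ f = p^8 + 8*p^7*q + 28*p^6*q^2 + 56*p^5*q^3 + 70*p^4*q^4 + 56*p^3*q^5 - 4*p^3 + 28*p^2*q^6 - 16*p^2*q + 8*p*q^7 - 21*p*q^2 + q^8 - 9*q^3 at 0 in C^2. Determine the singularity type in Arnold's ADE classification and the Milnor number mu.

Type D_{9}, Milnor number mu = 9.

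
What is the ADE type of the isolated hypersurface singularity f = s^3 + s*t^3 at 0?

E_7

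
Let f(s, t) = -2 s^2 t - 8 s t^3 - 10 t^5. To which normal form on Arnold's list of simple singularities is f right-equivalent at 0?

D_6

The Hessian of f at 0 has rank 0. Corank 2; j^3 = -2*s^2*t has shape L^2 M (L != M), so D-series; mu = 6 gives D_6.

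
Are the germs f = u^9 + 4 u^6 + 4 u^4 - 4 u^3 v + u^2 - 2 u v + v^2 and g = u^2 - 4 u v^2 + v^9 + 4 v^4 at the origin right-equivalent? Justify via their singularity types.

The Hessian of f at 0 is [[2, -2], [-2, 2]] with rank 1, so corank 1. A Groebner basis of the Jacobian ideal J(f) in C{u,v} is {-u^2 + u*v^3 + 5*u*v/2 - 3*v^2/2, -3*u^2/2 + 7*u*v/2 + v^4 - 2*v^2, u^3 + u/2 - v/2, u^2*v - u*v^2 + u/6 + v^3/3 - v/6}; counting standard monomials gives mu = 8. Corank 1: A-series; mu = 8 gives A_8. The Hessian of g at 0 is [[2, 0], [0, 0]] with rank 1, so corank 1. A Groebner basis of the Jacobian ideal J(g) in C{u,v} is {u^4, -u/2 + v^2}; counting standard monomials gives mu = 8. Corank 1: A-series; mu = 8 gives A_8. Both have type A_8, hence right-equivalent.

Yes.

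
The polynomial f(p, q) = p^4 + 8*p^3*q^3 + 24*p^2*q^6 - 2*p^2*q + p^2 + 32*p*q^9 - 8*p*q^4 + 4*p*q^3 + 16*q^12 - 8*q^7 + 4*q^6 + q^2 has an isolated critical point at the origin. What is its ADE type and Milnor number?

The Hessian of f at 0 has rank 2. Corank 0: nondegenerate Morse point, so A_1.

Type A_1, Milnor number mu = 1.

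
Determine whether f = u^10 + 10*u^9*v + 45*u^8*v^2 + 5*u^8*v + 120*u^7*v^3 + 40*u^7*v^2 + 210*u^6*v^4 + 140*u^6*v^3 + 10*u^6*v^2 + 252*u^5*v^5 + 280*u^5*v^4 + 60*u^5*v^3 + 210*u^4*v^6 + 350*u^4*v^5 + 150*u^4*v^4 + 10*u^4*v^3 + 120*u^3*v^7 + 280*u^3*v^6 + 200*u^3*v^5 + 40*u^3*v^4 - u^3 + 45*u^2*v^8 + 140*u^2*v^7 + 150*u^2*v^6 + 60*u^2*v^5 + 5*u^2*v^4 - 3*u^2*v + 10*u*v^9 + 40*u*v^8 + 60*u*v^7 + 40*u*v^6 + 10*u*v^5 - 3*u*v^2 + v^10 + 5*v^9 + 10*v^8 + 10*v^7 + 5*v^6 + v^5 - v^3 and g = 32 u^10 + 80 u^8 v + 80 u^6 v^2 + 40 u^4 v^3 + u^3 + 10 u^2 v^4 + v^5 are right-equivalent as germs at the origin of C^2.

Yes.

The Hessian of f at 0 is [[0, 0], [0, 0]] with rank 0, so corank 2. A Groebner basis of the Jacobian ideal J(f) in C{u,v} is {v^4, u^2 + 2*u*v + v^2}; counting standard monomials gives mu = 8. Corank 2; j^3 = -(u + v)^3 is a perfect cube, so E-series; the 5-jet and mu = 8 give E_8. The Hessian of g at 0 is [[0, 0], [0, 0]] with rank 0, so corank 2. A Groebner basis of the Jacobian ideal J(g) in C{u,v} is {v^4, u^2}; counting standard monomials gives mu = 8. Corank 2; j^3 = u^3 is a perfect cube, so E-series; the 5-jet and mu = 8 give E_8. Both have type E_8, hence right-equivalent.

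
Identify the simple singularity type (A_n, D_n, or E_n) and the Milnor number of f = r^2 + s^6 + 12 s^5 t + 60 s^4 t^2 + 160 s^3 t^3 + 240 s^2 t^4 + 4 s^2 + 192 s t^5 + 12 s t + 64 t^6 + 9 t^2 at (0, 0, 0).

Type A5, Milnor number mu = 5.

The Hessian of f at 0 has rank 2. Corank 1: A-series; mu = 5 gives A_5.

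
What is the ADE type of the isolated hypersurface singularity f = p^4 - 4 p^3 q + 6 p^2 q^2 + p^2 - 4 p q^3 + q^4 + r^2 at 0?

A3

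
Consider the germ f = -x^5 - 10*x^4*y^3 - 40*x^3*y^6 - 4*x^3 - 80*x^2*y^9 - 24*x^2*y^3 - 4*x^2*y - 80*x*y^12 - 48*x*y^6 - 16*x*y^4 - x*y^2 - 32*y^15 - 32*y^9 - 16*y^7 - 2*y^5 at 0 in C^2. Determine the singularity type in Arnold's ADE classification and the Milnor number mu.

The Hessian of f at 0 has rank 0. Corank 2; j^3 = -x*(2*x + y)^2 has shape L^2 M (L != M), so D-series; mu = 6 gives D_6.

Type D_6, Milnor number mu = 6.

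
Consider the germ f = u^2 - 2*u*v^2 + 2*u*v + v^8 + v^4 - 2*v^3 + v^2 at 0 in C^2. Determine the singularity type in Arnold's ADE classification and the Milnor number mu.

Type A_7, Milnor number mu = 7.

The Hessian of f at 0 has rank 1. Corank 1: A-series; mu = 7 gives A_7.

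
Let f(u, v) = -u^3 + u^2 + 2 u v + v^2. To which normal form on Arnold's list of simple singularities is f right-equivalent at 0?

A_{2}

The Hessian of f at 0 is [[2, 2], [2, 2]] with rank 1, so corank 1. A Groebner basis of the Jacobian ideal J(f) in C{u,v} is {v^2, u + v}; counting standard monomials gives mu = 2. Corank 1: A-series; mu = 2 gives A_2.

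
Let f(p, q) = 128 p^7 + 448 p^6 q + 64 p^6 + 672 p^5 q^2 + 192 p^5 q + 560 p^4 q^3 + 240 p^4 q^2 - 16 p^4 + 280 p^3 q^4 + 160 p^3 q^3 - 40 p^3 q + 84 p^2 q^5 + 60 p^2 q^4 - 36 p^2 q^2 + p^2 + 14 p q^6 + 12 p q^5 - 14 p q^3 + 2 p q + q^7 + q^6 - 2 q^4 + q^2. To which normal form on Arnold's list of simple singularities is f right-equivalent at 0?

A_6

The Hessian of f at 0 has rank 1. Corank 1: A-series; mu = 6 gives A_6.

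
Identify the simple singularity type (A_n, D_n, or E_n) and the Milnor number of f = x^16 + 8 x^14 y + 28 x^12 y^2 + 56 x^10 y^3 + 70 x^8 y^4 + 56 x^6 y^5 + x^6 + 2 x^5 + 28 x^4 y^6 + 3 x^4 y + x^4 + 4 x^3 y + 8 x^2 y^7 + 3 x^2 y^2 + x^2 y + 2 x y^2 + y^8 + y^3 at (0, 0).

The Hessian of f at 0 is [[0, 0], [0, 0]] with rank 0, so corank 2. A Groebner basis of the Jacobian ideal J(f) in C{x,y} is {x^4 + x^3 - x*y - y^2, -7*x^3/8 + x^2/8 + x*y^3 - 6*x*y^2 + 33*x*y/8 - 3*y^3 + 4*y^2, 5*x^3/2 - x^2/2 + 14*x*y^2 - 23*x*y/2 + y^4 + 6*y^3 - 11*y^2, x^2*y + x*y + y^2}; counting standard monomials gives mu = 9. Corank 2; j^3 = y*(x + y)^2 has shape L^2 M (L != M), so D-series; mu = 9 gives D_9.

Type D_{9}, Milnor number mu = 9.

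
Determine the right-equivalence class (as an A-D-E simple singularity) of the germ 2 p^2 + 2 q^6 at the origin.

A_5

The Hessian of f at 0 has rank 1. Corank 1: A-series; mu = 5 gives A_5.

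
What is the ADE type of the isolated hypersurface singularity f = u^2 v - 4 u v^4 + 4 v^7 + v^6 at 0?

The Hessian of f at 0 is [[0, 0], [0, 0]] with rank 0, so corank 2. A Groebner basis of the Jacobian ideal J(f) in C{u,v} is {-u*v/2 + v^4, u^3, u^2*v, u^2/3 + u*v^2}; counting standard monomials gives mu = 7. Corank 2; j^3 = u^2*v has shape L^2 M (L != M), so D-series; mu = 7 gives D_7.

D_7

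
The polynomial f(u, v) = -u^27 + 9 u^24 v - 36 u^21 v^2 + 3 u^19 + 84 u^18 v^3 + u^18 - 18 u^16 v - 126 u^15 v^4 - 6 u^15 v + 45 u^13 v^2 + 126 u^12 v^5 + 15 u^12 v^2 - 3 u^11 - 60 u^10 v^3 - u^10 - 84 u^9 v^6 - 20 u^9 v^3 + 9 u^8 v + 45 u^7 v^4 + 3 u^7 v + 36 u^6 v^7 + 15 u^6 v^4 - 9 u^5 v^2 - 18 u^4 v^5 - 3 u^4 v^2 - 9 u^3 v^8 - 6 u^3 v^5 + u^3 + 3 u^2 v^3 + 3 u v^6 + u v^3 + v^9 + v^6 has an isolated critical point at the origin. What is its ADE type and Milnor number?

Type E_7, Milnor number mu = 7.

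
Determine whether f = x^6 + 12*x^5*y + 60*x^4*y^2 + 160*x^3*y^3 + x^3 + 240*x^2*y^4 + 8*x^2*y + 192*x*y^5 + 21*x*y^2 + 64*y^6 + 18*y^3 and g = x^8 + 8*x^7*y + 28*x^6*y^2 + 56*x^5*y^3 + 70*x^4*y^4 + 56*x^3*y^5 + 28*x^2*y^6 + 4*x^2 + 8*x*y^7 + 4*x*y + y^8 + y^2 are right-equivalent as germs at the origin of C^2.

No.

The Hessian of f at 0 has rank 0. Corank 2; j^3 = (x + 2*y)*(x + 3*y)^2 has shape L^2 M (L != M), so D-series; mu = 7 gives D_7. The Hessian of g at 0 has rank 1. Corank 1: A-series; mu = 7 gives A_7. f is D_7 but g is A_7, hence not right-equivalent.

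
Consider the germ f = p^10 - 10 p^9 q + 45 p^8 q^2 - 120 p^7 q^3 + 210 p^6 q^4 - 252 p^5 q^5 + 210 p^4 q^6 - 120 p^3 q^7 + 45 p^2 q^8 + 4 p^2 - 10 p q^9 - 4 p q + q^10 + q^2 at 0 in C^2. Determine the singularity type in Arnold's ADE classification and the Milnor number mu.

Type A_{9}, Milnor number mu = 9.

The Hessian of f at 0 is [[8, -4], [-4, 2]] with rank 1, so corank 1. A Groebner basis of the Jacobian ideal J(f) in C{p,q} is {q^9, p - q/2}; counting standard monomials gives mu = 9. Corank 1: A-series; mu = 9 gives A_9.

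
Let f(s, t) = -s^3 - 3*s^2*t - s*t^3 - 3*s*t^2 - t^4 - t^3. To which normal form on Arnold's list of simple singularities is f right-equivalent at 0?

E_7

The Hessian of f at 0 has rank 0. Corank 2; j^3 = -(s + t)^3 is a perfect cube, so E-series; the 4-jet and mu = 7 give E_7.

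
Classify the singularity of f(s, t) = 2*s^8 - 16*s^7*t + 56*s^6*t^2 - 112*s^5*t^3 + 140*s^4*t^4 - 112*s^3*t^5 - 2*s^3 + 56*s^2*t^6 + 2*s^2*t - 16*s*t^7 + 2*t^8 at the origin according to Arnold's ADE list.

The Hessian of f at 0 is [[0, 0], [0, 0]] with rank 0, so corank 2. A Groebner basis of the Jacobian ideal J(f) in C{s,t} is {s*t/8 + t^7, s*t^2, s^2 - s*t}; counting standard monomials gives mu = 9. Corank 2; j^3 = -2*s^2*(s - t) has shape L^2 M (L != M), so D-series; mu = 9 gives D_9.

D_9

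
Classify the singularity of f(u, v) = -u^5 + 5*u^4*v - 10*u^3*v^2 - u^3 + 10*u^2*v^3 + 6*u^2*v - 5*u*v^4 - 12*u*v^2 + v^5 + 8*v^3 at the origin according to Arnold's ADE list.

E_{8}

The Hessian of f at 0 is [[0, 0], [0, 0]] with rank 0, so corank 2. A Groebner basis of the Jacobian ideal J(f) in C{u,v} is {v^5, u*v^3 - 7*v^4/4, u^2 - 4*u*v + 4*v^2}; counting standard monomials gives mu = 8. Corank 2; j^3 = -(u - 2*v)^3 is a perfect cube, so E-series; the 5-jet and mu = 8 give E_8.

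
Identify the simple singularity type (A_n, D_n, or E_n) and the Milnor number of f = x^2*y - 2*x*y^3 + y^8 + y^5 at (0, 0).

The Hessian of f at 0 has rank 0. Corank 2; j^3 = x^2*y has shape L^2 M (L != M), so D-series; mu = 9 gives D_9.

Type D_9, Milnor number mu = 9.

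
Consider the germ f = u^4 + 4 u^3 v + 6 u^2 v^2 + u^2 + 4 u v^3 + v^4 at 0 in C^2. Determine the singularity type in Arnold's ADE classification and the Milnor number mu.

The Hessian of f at 0 has rank 1. Corank 1: A-series; mu = 3 gives A_3.

Type A3, Milnor number mu = 3.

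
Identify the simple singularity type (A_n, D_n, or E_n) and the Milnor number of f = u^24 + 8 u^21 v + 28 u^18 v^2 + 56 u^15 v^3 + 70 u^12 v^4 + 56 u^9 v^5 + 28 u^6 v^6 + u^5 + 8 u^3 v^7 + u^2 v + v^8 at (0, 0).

Type D_9, Milnor number mu = 9.

The Hessian of f at 0 is [[0, 0], [0, 0]] with rank 0, so corank 2. A Groebner basis of the Jacobian ideal J(f) in C{u,v} is {u^2/8 + v^7, u^3, u*v}; counting standard monomials gives mu = 9. Corank 2; j^3 = u^2*v has shape L^2 M (L != M), so D-series; mu = 9 gives D_9.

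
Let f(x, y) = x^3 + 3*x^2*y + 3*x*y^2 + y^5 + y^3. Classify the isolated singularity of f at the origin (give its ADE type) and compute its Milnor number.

The Hessian of f at 0 has rank 0. Corank 2; j^3 = (x + y)^3 is a perfect cube, so E-series; the 5-jet and mu = 8 give E_8.

Type E_8, Milnor number mu = 8.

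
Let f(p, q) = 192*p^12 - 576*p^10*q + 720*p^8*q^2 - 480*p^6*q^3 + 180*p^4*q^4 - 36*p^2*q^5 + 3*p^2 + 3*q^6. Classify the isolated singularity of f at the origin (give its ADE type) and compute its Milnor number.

Type A_{5}, Milnor number mu = 5.

The Hessian of f at 0 has rank 1. Corank 1: A-series; mu = 5 gives A_5.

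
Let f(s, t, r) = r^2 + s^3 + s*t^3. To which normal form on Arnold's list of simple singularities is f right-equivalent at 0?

E_7

The Hessian of f at 0 has rank 1. Corank 2; j^3 = s^3 is a perfect cube, so E-series; the 4-jet and mu = 7 give E_7.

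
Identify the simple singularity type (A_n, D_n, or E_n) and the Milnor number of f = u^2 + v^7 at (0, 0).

The Hessian of f at 0 has rank 1. Corank 1: A-series; mu = 6 gives A_6.

Type A_{6}, Milnor number mu = 6.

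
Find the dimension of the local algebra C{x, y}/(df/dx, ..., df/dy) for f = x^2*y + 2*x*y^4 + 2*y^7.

8

The Hessian of f at 0 is [[0, 0], [0, 0]] with rank 0, so corank 2. A Groebner basis of the Jacobian ideal J(f) in C{x,y} is {-x^2/6 + x*y^3, x*y + y^4, x^3, x^2*y}; counting standard monomials gives mu = 8. Corank 2; j^3 = x^2*y has shape L^2 M (L != M), so D-series; mu = 8 gives D_8.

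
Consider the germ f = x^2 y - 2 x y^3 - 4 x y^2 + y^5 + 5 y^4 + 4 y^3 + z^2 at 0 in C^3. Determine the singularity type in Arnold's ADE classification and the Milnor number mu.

Type D5, Milnor number mu = 5.

The Hessian of f at 0 has rank 1. Corank 2; j^3 = y*(x - 2*y)^2 has shape L^2 M (L != M), so D-series; mu = 5 gives D_5.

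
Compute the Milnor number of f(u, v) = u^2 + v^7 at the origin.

The Hessian of f at 0 has rank 1. Corank 1: A-series; mu = 6 gives A_6.

6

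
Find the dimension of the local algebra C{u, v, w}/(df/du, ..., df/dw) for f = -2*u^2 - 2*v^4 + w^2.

3

The Hessian of f at 0 has rank 2. Corank 1: A-series; mu = 3 gives A_3.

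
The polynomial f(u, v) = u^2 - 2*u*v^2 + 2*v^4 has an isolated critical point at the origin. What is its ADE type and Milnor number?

Type A_3, Milnor number mu = 3.

The Hessian of f at 0 has rank 1. Corank 1: A-series; mu = 3 gives A_3.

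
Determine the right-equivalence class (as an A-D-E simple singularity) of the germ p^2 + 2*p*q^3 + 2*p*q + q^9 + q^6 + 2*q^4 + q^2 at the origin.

The Hessian of f at 0 is [[2, 2], [2, 2]] with rank 1, so corank 1. A Groebner basis of the Jacobian ideal J(f) in C{p,q} is {p^2*q^2 - 2*p^2 - 3*p*q - q^2, p^3 + 3*p^2*q + 3*p*q^2 - p - q, p + q^3 + q}; counting standard monomials gives mu = 8. Corank 1: A-series; mu = 8 gives A_8.

A_8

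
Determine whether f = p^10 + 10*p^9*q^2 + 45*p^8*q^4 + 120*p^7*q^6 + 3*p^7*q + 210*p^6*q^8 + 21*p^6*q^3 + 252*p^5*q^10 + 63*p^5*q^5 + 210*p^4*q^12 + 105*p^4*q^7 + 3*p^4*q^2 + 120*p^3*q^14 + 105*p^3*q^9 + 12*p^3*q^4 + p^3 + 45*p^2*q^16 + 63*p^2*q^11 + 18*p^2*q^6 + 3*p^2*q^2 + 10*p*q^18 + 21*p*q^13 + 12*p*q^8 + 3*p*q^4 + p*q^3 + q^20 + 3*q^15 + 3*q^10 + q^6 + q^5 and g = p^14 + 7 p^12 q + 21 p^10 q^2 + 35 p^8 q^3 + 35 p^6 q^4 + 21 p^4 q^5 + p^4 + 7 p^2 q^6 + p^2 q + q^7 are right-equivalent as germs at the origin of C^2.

The Hessian of f at 0 is [[0, 0], [0, 0]] with rank 0, so corank 2. A Groebner basis of the Jacobian ideal J(f) in C{p,q} is {-p^2 + q^4 - q^3/3, p^3, p^2*q + p^2/3 + q^3/9, p^2 + p*q^2 + q^3/3}; counting standard monomials gives mu = 7. Corank 2; j^3 = p^3 is a perfect cube, so E-series; the 4-jet and mu = 7 give E_7. The Hessian of g at 0 is [[0, 0], [0, 0]] with rank 0, so corank 2. A Groebner basis of the Jacobian ideal J(g) in C{p,q} is {p^2/7 + q^6, p^3, p*q}; counting standard monomials gives mu = 8. Corank 2; j^3 = p^2*q has shape L^2 M (L != M), so D-series; mu = 8 gives D_8. f is E_7 but g is D_8, hence not right-equivalent.

No.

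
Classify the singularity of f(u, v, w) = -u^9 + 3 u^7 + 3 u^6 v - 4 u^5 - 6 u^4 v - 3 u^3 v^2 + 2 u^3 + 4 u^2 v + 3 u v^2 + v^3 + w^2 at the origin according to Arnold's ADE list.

D_4

The Hessian of f at 0 is [[0, 0, 0], [0, 0, 0], [0, 0, 2]] with rank 1, so corank 2. A Groebner basis of the Jacobian ideal J(f) in C{u,v,w} is {v^3, u^2 - 3*v^2/2, u*v + 3*v^2/2, w}; counting standard monomials gives mu = 4. Corank 2; j^3 = (u + v)*(2*u^2 + 2*u*v + v^2) splits into three distinct lines over C (the quadratic factor has nonzero discriminant), so D_4.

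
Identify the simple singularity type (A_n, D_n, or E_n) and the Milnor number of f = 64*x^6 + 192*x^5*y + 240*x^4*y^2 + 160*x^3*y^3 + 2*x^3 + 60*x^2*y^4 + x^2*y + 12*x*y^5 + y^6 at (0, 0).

Type D7, Milnor number mu = 7.

The Hessian of f at 0 has rank 0. Corank 2; j^3 = x^2*(2*x + y) has shape L^2 M (L != M), so D-series; mu = 7 gives D_7.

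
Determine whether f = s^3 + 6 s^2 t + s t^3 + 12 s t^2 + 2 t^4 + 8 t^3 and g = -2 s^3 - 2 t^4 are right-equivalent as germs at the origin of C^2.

The Hessian of f at 0 is [[0, 0], [0, 0]] with rank 0, so corank 2. A Groebner basis of the Jacobian ideal J(f) in C{s,t} is {s^3 + 6*s^2*t + 48*s^2 + 192*s*t + 192*t^2, -6*s^2 + s*t^2 - 24*s*t - 24*t^2, 3*s^2 + 12*s*t + t^3 + 12*t^2}; counting standard monomials gives mu = 7. Corank 2; j^3 = (s + 2*t)^3 is a perfect cube, so E-series; the 4-jet and mu = 7 give E_7. The Hessian of g at 0 is [[0, 0], [0, 0]] with rank 0, so corank 2. A Groebner basis of the Jacobian ideal J(g) in C{s,t} is {t^3, s^2}; counting standard monomials gives mu = 6. Corank 2; j^3 = -2*s^3 is a perfect cube, so E-series; the 4-jet and mu = 6 give E_6. f is E_7 but g is E_6, hence not right-equivalent.

No.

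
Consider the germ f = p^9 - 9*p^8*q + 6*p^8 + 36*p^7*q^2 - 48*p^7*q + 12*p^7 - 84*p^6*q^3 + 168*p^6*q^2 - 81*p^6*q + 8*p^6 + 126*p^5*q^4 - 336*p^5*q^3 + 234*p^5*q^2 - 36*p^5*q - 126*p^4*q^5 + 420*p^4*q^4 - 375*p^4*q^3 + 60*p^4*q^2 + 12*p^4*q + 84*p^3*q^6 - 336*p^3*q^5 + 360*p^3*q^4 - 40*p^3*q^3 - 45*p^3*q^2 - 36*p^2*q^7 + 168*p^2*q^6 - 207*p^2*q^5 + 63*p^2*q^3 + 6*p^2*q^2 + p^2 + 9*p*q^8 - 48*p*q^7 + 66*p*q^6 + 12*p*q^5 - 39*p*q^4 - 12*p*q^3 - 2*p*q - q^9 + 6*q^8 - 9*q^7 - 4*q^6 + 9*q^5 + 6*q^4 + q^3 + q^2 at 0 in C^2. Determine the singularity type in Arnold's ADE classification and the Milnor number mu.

Type A_2, Milnor number mu = 2.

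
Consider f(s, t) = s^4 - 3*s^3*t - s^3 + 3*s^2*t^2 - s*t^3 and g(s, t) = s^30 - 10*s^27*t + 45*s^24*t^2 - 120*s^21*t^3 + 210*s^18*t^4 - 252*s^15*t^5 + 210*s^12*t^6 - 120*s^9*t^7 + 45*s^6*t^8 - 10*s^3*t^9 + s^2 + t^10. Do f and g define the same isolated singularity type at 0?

No.

The Hessian of f at 0 is [[0, 0], [0, 0]] with rank 0, so corank 2. A Groebner basis of the Jacobian ideal J(f) in C{s,t} is {3*s^2 + t^4 + t^3, s^3, s^2*t - s^2 - t^3/3, -2*s^2 + s*t^2 - 2*t^3/3}; counting standard monomials gives mu = 7. Corank 2; j^3 = -s^3 is a perfect cube, so E-series; the 4-jet and mu = 7 give E_7. The Hessian of g at 0 is [[2, 0], [0, 0]] with rank 1, so corank 1. A Groebner basis of the Jacobian ideal J(g) in C{s,t} is {t^9, s}; counting standard monomials gives mu = 9. Corank 1: A-series; mu = 9 gives A_9. f is E_7 but g is A_9, hence not right-equivalent.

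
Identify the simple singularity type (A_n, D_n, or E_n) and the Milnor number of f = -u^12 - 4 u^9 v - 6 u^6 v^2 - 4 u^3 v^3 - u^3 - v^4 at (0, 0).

The Hessian of f at 0 is [[0, 0], [0, 0]] with rank 0, so corank 2. A Groebner basis of the Jacobian ideal J(f) in C{u,v} is {v^3, u^2}; counting standard monomials gives mu = 6. Corank 2; j^3 = -u^3 is a perfect cube, so E-series; the 4-jet and mu = 6 give E_6.

Type E_{6}, Milnor number mu = 6.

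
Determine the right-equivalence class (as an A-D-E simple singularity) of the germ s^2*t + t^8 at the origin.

D_{9}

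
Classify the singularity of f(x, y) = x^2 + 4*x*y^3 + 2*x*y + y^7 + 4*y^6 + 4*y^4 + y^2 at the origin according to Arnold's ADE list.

A_6

The Hessian of f at 0 has rank 1. Corank 1: A-series; mu = 6 gives A_6.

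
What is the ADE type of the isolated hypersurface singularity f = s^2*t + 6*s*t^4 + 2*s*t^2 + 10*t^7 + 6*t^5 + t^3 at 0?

The Hessian of f at 0 has rank 0. Corank 2; j^3 = t*(s + t)^2 has shape L^2 M (L != M), so D-series; mu = 8 gives D_8.

D_8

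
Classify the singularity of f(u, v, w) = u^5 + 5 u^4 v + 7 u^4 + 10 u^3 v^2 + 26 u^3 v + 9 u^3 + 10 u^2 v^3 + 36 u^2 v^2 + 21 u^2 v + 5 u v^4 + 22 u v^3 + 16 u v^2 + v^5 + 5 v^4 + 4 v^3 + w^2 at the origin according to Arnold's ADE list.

D_{5}

The Hessian of f at 0 is [[0, 0, 0], [0, 0, 0], [0, 0, 2]] with rank 1, so corank 2. A Groebner basis of the Jacobian ideal J(f) in C{u,v,w} is {u*v^2 + 54*u*v + 36*v^2, -81*u*v + v^3 - 54*v^2, u^2 + 8*u*v/3 + 4*v^2/3, w}; counting standard monomials gives mu = 5. Corank 2; j^3 = (u + v)*(3*u + 2*v)^2 has shape L^2 M (L != M), so D-series; mu = 5 gives D_5.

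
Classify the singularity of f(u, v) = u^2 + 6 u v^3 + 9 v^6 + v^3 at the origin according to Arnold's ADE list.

The Hessian of f at 0 has rank 1. Corank 1: A-series; mu = 2 gives A_2.

A_{2}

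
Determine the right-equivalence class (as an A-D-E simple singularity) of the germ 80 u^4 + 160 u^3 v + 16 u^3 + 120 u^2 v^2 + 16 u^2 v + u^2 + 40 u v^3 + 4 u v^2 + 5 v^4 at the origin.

A_3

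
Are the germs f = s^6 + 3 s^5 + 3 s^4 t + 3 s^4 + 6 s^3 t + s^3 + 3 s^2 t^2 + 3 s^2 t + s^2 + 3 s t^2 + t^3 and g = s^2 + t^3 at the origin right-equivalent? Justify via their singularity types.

The Hessian of f at 0 is [[2, 0], [0, 0]] with rank 1, so corank 1. A Groebner basis of the Jacobian ideal J(f) in C{s,t} is {t^2, s}; counting standard monomials gives mu = 2. Corank 1: A-series; mu = 2 gives A_2. The Hessian of g at 0 is [[2, 0], [0, 0]] with rank 1, so corank 1. A Groebner basis of the Jacobian ideal J(g) in C{s,t} is {t^2, s}; counting standard monomials gives mu = 2. Corank 1: A-series; mu = 2 gives A_2. Both have type A_2, hence right-equivalent.

Yes.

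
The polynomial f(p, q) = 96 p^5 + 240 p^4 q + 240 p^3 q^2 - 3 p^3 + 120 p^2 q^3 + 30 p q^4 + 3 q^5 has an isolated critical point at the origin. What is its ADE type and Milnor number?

Type E_{8}, Milnor number mu = 8.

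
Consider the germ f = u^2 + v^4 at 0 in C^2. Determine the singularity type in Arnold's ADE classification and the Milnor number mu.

Type A_3, Milnor number mu = 3.

The Hessian of f at 0 is [[2, 0], [0, 0]] with rank 1, so corank 1. A Groebner basis of the Jacobian ideal J(f) in C{u,v} is {v^3, u}; counting standard monomials gives mu = 3. Corank 1: A-series; mu = 3 gives A_3.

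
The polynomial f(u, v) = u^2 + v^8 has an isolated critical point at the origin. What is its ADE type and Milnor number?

Type A_{7}, Milnor number mu = 7.

The Hessian of f at 0 has rank 1. Corank 1: A-series; mu = 7 gives A_7.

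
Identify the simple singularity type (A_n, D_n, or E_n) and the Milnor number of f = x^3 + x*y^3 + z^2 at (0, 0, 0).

Type E_7, Milnor number mu = 7.

The Hessian of f at 0 has rank 1. Corank 2; j^3 = x^3 is a perfect cube, so E-series; the 4-jet and mu = 7 give E_7.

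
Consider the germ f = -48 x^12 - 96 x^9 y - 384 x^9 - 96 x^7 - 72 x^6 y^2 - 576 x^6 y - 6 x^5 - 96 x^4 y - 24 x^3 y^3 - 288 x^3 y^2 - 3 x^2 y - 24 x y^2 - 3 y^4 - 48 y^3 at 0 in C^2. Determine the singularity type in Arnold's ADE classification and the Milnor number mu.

The Hessian of f at 0 is [[0, 0], [0, 0]] with rank 0, so corank 2. A Groebner basis of the Jacobian ideal J(f) in C{x,y} is {x^3 - 16*x^2 + 256*y^2, x^2/4 + y^3 - 4*y^2, x*y + 4*y^2}; counting standard monomials gives mu = 5. Corank 2; j^3 = -3*y*(x + 4*y)^2 has shape L^2 M (L != M), so D-series; mu = 5 gives D_5.

Type D_5, Milnor number mu = 5.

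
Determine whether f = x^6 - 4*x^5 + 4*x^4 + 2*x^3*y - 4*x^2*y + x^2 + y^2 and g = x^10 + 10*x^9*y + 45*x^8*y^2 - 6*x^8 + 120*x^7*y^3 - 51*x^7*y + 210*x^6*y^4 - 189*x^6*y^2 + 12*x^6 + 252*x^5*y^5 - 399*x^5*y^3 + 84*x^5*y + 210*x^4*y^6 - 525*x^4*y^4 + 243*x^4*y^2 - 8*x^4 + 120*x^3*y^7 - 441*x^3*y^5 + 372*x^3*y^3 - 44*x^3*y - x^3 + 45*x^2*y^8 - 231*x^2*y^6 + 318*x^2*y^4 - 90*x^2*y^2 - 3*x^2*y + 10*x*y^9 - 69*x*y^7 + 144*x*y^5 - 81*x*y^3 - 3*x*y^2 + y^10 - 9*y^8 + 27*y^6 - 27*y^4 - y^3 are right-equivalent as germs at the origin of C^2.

No.

The Hessian of f at 0 has rank 2. Corank 0: nondegenerate Morse point, so A_1. The Hessian of g at 0 has rank 0. Corank 2; j^3 = -(x + y)^3 is a perfect cube, so E-series; the 4-jet and mu = 7 give E_7. f is A_1 but g is E_7, hence not right-equivalent.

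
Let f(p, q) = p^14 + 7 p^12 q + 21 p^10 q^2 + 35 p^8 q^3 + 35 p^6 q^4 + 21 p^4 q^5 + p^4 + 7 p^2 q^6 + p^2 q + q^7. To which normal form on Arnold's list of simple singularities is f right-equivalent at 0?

The Hessian of f at 0 has rank 0. Corank 2; j^3 = p^2*q has shape L^2 M (L != M), so D-series; mu = 8 gives D_8.

D_{8}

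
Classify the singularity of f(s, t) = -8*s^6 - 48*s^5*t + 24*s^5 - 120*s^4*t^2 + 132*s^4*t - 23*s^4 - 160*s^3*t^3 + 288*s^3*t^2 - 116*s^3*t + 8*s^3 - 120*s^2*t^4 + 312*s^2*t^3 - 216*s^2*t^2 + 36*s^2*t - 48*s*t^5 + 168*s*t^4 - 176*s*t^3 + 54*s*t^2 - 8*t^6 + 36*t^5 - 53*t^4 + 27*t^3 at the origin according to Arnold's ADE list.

E_{6}

The Hessian of f at 0 is [[0, 0], [0, 0]] with rank 0, so corank 2. A Groebner basis of the Jacobian ideal J(f) in C{s,t} is {s^3 + 27*s^2 + 81*s*t + 243*t^2/4, s^2*t - 21*s^2 - 63*s*t - 189*t^2/4, 16*s^2 + s*t^2 + 48*s*t + 36*t^2, -12*s^2 - 36*s*t + t^3 - 27*t^2}; counting standard monomials gives mu = 6. Corank 2; j^3 = (2*s + 3*t)^3 is a perfect cube, so E-series; the 4-jet and mu = 6 give E_6.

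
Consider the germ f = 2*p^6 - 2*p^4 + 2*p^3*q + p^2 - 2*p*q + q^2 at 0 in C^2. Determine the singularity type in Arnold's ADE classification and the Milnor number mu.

The Hessian of f at 0 is [[2, -2], [-2, 2]] with rank 1, so corank 1. A Groebner basis of the Jacobian ideal J(f) in C{p,q} is {p*q^2 - p + q, -p + q^3 + q, p^2 - 2*p*q + q^2}; counting standard monomials gives mu = 5. Corank 1: A-series; mu = 5 gives A_5.

Type A_{5}, Milnor number mu = 5.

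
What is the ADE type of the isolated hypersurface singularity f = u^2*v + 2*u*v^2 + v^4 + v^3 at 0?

The Hessian of f at 0 has rank 0. Corank 2; j^3 = v*(u + v)^2 has shape L^2 M (L != M), so D-series; mu = 5 gives D_5.

D_5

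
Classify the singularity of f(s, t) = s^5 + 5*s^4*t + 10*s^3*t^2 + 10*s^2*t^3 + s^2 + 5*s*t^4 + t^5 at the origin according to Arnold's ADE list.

A_{4}

The Hessian of f at 0 has rank 1. Corank 1: A-series; mu = 4 gives A_4.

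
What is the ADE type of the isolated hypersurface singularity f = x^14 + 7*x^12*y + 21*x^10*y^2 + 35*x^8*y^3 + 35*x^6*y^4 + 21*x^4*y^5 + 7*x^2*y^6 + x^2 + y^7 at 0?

The Hessian of f at 0 has rank 1. Corank 1: A-series; mu = 6 gives A_6.

A_6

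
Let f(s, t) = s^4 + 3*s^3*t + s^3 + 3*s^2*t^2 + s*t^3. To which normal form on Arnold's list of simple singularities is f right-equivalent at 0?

The Hessian of f at 0 has rank 0. Corank 2; j^3 = s^3 is a perfect cube, so E-series; the 4-jet and mu = 7 give E_7.

E_{7}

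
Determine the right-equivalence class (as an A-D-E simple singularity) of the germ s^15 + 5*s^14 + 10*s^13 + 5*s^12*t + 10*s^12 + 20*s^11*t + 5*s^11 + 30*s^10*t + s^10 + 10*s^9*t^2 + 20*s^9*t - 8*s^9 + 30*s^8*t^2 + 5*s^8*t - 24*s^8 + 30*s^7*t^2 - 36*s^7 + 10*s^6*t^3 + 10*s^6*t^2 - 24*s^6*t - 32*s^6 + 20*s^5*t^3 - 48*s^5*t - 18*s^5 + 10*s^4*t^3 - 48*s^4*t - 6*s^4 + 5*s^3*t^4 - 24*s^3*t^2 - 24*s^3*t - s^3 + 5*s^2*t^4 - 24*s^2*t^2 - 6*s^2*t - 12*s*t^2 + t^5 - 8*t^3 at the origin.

The Hessian of f at 0 has rank 0. Corank 2; j^3 = -(s + 2*t)^3 is a perfect cube, so E-series; the 5-jet and mu = 8 give E_8.

E8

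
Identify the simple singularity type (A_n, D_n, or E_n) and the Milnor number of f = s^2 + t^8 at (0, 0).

The Hessian of f at 0 is [[2, 0], [0, 0]] with rank 1, so corank 1. A Groebner basis of the Jacobian ideal J(f) in C{s,t} is {t^7, s}; counting standard monomials gives mu = 7. Corank 1: A-series; mu = 7 gives A_7.

Type A_{7}, Milnor number mu = 7.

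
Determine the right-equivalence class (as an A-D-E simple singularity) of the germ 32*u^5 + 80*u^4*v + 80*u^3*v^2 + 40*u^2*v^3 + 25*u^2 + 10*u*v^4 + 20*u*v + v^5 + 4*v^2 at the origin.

A4

The Hessian of f at 0 is [[50, 20], [20, 8]] with rank 1, so corank 1. A Groebner basis of the Jacobian ideal J(f) in C{u,v} is {v^4, u + 2*v/5}; counting standard monomials gives mu = 4. Corank 1: A-series; mu = 4 gives A_4.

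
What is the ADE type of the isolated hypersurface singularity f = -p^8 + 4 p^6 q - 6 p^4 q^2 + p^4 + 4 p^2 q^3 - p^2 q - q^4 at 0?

D_{5}

The Hessian of f at 0 has rank 0. Corank 2; j^3 = -p^2*q has shape L^2 M (L != M), so D-series; mu = 5 gives D_5.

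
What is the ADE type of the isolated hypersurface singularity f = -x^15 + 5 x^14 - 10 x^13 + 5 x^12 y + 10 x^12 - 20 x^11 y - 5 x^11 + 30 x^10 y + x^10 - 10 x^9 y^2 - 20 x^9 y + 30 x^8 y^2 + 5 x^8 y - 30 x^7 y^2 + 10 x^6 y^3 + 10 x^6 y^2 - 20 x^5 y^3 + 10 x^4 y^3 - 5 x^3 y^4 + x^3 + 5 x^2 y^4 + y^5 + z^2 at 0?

The Hessian of f at 0 has rank 1. Corank 2; j^3 = x^3 is a perfect cube, so E-series; the 5-jet and mu = 8 give E_8.

E8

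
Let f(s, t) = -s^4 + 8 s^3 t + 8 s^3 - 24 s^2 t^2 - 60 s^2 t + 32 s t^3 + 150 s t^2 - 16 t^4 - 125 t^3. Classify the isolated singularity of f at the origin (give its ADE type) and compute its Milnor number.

Type E_{6}, Milnor number mu = 6.

The Hessian of f at 0 has rank 0. Corank 2; j^3 = (2*s - 5*t)^3 is a perfect cube, so E-series; the 4-jet and mu = 6 give E_6.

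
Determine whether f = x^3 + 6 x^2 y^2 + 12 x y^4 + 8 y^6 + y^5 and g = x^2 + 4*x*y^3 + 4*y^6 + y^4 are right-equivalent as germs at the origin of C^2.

The Hessian of f at 0 is [[0, 0], [0, 0]] with rank 0, so corank 2. A Groebner basis of the Jacobian ideal J(f) in C{x,y} is {y^4, x^3, x^2/4 + x*y^2}; counting standard monomials gives mu = 8. Corank 2; j^3 = x^3 is a perfect cube, so E-series; the 5-jet and mu = 8 give E_8. The Hessian of g at 0 is [[2, 0], [0, 0]] with rank 1, so corank 1. A Groebner basis of the Jacobian ideal J(g) in C{x,y} is {y^3, x}; counting standard monomials gives mu = 3. Corank 1: A-series; mu = 3 gives A_3. f is E_8 but g is A_3, hence not right-equivalent.

No.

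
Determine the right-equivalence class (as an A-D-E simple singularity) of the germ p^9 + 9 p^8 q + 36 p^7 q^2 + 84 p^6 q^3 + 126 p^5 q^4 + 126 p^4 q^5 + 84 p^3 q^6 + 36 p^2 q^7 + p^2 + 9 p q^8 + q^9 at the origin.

A_8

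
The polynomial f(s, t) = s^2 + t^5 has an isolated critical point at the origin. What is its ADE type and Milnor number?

The Hessian of f at 0 is [[2, 0], [0, 0]] with rank 1, so corank 1. A Groebner basis of the Jacobian ideal J(f) in C{s,t} is {t^4, s}; counting standard monomials gives mu = 4. Corank 1: A-series; mu = 4 gives A_4.

Type A4, Milnor number mu = 4.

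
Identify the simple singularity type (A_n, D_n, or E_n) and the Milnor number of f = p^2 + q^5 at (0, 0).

Type A_4, Milnor number mu = 4.

The Hessian of f at 0 has rank 1. Corank 1: A-series; mu = 4 gives A_4.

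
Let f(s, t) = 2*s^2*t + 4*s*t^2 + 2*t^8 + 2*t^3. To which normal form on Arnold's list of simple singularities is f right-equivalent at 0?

D_9

The Hessian of f at 0 has rank 0. Corank 2; j^3 = 2*t*(s + t)^2 has shape L^2 M (L != M), so D-series; mu = 9 gives D_9.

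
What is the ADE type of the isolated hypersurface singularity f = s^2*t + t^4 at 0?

The Hessian of f at 0 is [[0, 0], [0, 0]] with rank 0, so corank 2. A Groebner basis of the Jacobian ideal J(f) in C{s,t} is {s^3, s^2/4 + t^3, s*t}; counting standard monomials gives mu = 5. Corank 2; j^3 = s^2*t has shape L^2 M (L != M), so D-series; mu = 5 gives D_5.

D_5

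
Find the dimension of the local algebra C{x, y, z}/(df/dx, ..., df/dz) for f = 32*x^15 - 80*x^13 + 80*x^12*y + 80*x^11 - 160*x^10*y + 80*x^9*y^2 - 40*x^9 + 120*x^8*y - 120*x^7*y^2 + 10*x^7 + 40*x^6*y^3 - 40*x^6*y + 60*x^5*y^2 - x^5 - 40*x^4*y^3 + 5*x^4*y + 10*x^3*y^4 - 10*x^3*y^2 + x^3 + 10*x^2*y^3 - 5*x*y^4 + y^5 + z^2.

8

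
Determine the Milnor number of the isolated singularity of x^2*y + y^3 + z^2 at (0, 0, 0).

The Hessian of f at 0 is [[0, 0, 0], [0, 0, 0], [0, 0, 2]] with rank 1, so corank 2. A Groebner basis of the Jacobian ideal J(f) in C{x,y,z} is {y^3, x^2 + 3*y^2, x*y, z}; counting standard monomials gives mu = 4. Corank 2; j^3 = y*(x^2 + y^2) splits into three distinct lines over C (the quadratic factor has nonzero discriminant), so D_4.

4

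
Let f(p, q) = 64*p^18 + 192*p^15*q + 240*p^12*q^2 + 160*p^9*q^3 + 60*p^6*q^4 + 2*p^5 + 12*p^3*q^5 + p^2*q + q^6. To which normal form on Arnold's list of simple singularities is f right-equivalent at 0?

The Hessian of f at 0 is [[0, 0], [0, 0]] with rank 0, so corank 2. A Groebner basis of the Jacobian ideal J(f) in C{p,q} is {p^2/6 + q^5, p^3, p*q}; counting standard monomials gives mu = 7. Corank 2; j^3 = p^2*q has shape L^2 M (L != M), so D-series; mu = 7 gives D_7.

D_7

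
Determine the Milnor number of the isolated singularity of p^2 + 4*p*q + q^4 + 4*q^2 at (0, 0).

3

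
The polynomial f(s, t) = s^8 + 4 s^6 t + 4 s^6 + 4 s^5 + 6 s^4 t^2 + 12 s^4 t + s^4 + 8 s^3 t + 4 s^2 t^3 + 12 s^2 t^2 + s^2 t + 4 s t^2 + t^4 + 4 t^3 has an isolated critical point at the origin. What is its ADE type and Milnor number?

The Hessian of f at 0 is [[0, 0], [0, 0]] with rank 0, so corank 2. A Groebner basis of the Jacobian ideal J(f) in C{s,t} is {s*t^2 - s*t/4 - t^2/2, s*t/8 + t^3 + t^2/4, s^2 + 7*s*t/2 + 3*t^2}; counting standard monomials gives mu = 5. Corank 2; j^3 = t*(s + 2*t)^2 has shape L^2 M (L != M), so D-series; mu = 5 gives D_5.

Type D5, Milnor number mu = 5.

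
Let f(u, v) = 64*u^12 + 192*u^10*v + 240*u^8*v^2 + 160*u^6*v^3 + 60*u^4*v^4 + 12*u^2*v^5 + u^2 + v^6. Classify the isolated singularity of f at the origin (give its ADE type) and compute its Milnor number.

Type A_{5}, Milnor number mu = 5.

The Hessian of f at 0 is [[2, 0], [0, 0]] with rank 1, so corank 1. A Groebner basis of the Jacobian ideal J(f) in C{u,v} is {v^5, u}; counting standard monomials gives mu = 5. Corank 1: A-series; mu = 5 gives A_5.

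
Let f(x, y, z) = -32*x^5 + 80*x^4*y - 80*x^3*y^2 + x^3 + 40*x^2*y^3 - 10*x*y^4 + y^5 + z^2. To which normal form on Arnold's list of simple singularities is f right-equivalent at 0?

The Hessian of f at 0 has rank 1. Corank 2; j^3 = x^3 is a perfect cube, so E-series; the 5-jet and mu = 8 give E_8.

E8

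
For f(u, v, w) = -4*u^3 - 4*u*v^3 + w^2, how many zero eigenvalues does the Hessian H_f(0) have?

The Hessian at 0 is [[0, 0, 0], [0, 0, 0], [0, 0, 2]] of rank 1; hence corank 2.

2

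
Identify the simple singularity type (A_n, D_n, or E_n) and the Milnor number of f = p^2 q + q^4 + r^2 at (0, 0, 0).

The Hessian of f at 0 has rank 1. Corank 2; j^3 = p^2*q has shape L^2 M (L != M), so D-series; mu = 5 gives D_5.

Type D_5, Milnor number mu = 5.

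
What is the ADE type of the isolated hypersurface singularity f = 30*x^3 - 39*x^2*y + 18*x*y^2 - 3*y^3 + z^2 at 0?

D_4

The Hessian of f at 0 has rank 1. Corank 2; j^3 = 3*(2*x - y)*(5*x^2 - 4*x*y + y^2) splits into three distinct lines over C (the quadratic factor has nonzero discriminant), so D_4.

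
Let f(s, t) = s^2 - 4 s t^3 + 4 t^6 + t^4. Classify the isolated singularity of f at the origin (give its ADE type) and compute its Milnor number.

Type A_{3}, Milnor number mu = 3.

The Hessian of f at 0 is [[2, 0], [0, 0]] with rank 1, so corank 1. A Groebner basis of the Jacobian ideal J(f) in C{s,t} is {t^3, s}; counting standard monomials gives mu = 3. Corank 1: A-series; mu = 3 gives A_3.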